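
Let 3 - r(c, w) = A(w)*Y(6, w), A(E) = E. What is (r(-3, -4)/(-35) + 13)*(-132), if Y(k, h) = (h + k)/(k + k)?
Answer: -59576/35 ≈ -1702.2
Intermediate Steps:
Y(k, h) = (h + k)/(2*k) (Y(k, h) = (h + k)/((2*k)) = (h + k)*(1/(2*k)) = (h + k)/(2*k))
r(c, w) = 3 - w*(½ + w/12) (r(c, w) = 3 - w*(½)*(w + 6)/6 = 3 - w*(½)*(⅙)*(6 + w) = 3 - w*(½ + w/12))
(r(-3, -4)/(-35) + 13)*(-132) = ((3 - 1/12*(-4)*(6 - 4))/(-35) + 13)*(-132) = ((3 - 1/12*(-4)*2)*(-1/35) + 13)*(-132) = ((3 + ⅔)*(-1/35) + 13)*(-132) = ((11/3)*(-1/35) + 13)*(-132) = (-11/105 + 13)*(-132) = (1354/105)*(-132) = -59576/35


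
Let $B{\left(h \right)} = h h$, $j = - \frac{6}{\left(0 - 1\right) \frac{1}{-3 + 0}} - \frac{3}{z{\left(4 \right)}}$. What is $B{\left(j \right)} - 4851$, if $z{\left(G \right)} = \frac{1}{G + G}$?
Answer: $-3087$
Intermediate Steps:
$z{\left(G \right)} = \frac{1}{2 G}$
$j = -42$ ($j = - \frac{6}{\left(0 - 1\right) \frac{1}{-3 + 0}} - \frac{3}{\frac{1}{2} \cdot \frac{1}{4}} = - \frac{6}{\left(-1\right) \frac{1}{-3}} - \frac{3}{\frac{1}{2} \cdot \frac{1}{4}} = - \frac{6}{\left(-1\right) \left(- \frac{1}{3}\right)} - 3 \frac{1}{\frac{1}{8}} = - 6 \frac{1}{\frac{1}{3}} - 24 = \left(-6\right) 3 - 24 = -18 - 24 = -42$)
$B{\left(h \right)} = h^{2}$
$B{\left(j \right)} - 4851 = \left(-42\right)^{2} - 4851 = 1764 - 4851 = -3087$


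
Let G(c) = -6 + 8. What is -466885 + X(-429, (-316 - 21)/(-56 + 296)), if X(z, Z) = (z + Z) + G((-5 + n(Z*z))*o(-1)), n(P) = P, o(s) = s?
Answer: -112155217/240 ≈ -4.6731e+5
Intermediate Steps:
G(c) = 2
X(z, Z) = 2 + Z + z (X(z, Z) = (z + Z) + 2 = (Z + z) + 2 = 2 + Z + z)
-466885 + X(-429, (-316 - 21)/(-56 + 296)) = -466885 + (2 + (-316 - 21)/(-56 + 296) - 429) = -466885 + (2 - 337/240 - 429) = -466885 - 102817/240 = -112155217/240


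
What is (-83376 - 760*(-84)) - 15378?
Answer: -34914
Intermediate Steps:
(-83376 - 760*(-84)) - 15378 = (-83376 + 63840) - 15378 = -19536 - 15378 = -34914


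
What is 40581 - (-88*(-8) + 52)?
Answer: 39825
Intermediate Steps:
40581 - (-88*(-8) + 52) = 40581 - (704 + 52) = 40581 - 1*756 = 40581 - 756 = 39825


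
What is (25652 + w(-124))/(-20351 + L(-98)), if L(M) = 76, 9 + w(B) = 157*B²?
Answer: -97587/811 ≈ -120.33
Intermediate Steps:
w(B) = -9 + 157*B²
(25652 + w(-124))/(-20351 + L(-98)) = (25652 + (-9 + 157*(-124)²))/(-20351 + 76) = (25652 + (-9 + 157*15376))/(-20275) = (25652 + (-9 + 2414032))*(-1/20275) = (25652 + 2414023)*(-1/20275) = 2439675*(-1/20275) = -97587/811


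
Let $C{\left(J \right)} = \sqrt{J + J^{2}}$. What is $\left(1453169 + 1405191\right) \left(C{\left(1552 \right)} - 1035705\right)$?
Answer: $-2960417743800 + 11433440 \sqrt{150641} \approx -2.956 \cdot 10^{12}$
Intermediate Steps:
$\left(1453169 + 1405191\right) \left(C{\left(1552 \right)} - 1035705\right) = \left(1453169 + 1405191\right) \left(\sqrt{1552 \left(1 + 1552\right)} - 1035705\right) = 2858360 \left(\sqrt{1552 \cdot 1553} - 1035705\right) = 2858360 \left(\sqrt{2410256} - 1035705\right) = 2858360 \left(4 \sqrt{150641} - 1035705\right) = 2858360 \left(-1035705 + 4 \sqrt{150641}\right) = -2960417743800 + 11433440 \sqrt{150641}$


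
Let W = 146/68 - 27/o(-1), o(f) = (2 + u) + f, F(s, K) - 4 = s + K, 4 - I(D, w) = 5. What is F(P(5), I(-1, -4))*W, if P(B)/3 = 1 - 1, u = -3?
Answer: 798/17 ≈ 46.941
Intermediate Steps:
I(D, w) = -1 (I(D, w) = 4 - 1*5 = 4 - 5 = -1)
P(B) = 0 (P(B) = 3*(1 - 1) = 3*0 = 0)
F(s, K) = 4 + K + s (F(s, K) = 4 + (s + K) = 4 + (K + s) = 4 + K + s)
o(f) = -1 + f (o(f) = (2 - 3) + f = -1 + f)
W = 266/17 (W = 146/68 - 27/(-1 - 1) = 146*(1/68) - 27/(-2) = 73/34 - 27*(-½) = 73/34 + 27/2 = 266/17 ≈ 15.647)
F(P(5), I(-1, -4))*W = (4 - 1 + 0)*(266/17) = 3*(266/17) = 798/17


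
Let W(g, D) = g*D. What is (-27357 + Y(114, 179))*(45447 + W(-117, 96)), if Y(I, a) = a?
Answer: -929895270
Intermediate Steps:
W(g, D) = D*g
(-27357 + Y(114, 179))*(45447 + W(-117, 96)) = (-27357 + 179)*(45447 + 96*(-117)) = -27178*(45447 - 11232) = -27178*34215 = -929895270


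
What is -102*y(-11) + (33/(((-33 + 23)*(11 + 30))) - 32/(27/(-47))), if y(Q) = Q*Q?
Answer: -136010191/11070 ≈ -12286.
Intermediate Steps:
y(Q) = Q**2
-102*y(-11) + (33/(((-33 + 23)*(11 + 30))) - 32/(27/(-47))) = -102*(-11)**2 + (33/(((-33 + 23)*(11 + 30))) - 32/(27/(-47))) = -102*121 + (33/((-10*41)) - 32/(27*(-1/47))) = -12342 + (33/(-410) - 32/(-27/47)) = -12342 + (33*(-1/410) - 32*(-47/27)) = -12342 + (-33/410 + 1504/27) = -12342 + 615749/11070 = -136010191/11070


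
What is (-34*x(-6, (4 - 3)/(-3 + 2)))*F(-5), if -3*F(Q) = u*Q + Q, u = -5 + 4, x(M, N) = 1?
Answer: 0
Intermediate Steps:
u = -1
F(Q) = 0 (F(Q) = -(-Q + Q)/3 = -⅓*0 = 0)
(-34*x(-6, (4 - 3)/(-3 + 2)))*F(-5) = -34*1*0 = -34*0 = 0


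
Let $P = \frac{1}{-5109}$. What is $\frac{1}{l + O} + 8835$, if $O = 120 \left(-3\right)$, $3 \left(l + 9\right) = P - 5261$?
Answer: $\frac{287438873028}{32534113} \approx 8835.0$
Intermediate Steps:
$P = - \frac{1}{5109} \approx -0.00019573$
$l = - \frac{27016393}{15327}$ ($l = -9 + \frac{- \frac{1}{5109} - 5261}{3} = -9 + \frac{1}{3} \left(- \frac{26878450}{5109}\right) = -9 - \frac{26878450}{15327} = - \frac{27016393}{15327} \approx -1762.7$)
$O = -360$
$\frac{1}{l + O} + 8835 = \frac{1}{- \frac{27016393}{15327} - 360} + 8835 = \frac{1}{- \frac{32534113}{15327}} + 8835 = - \frac{15327}{32534113} + 8835 = \frac{287438873028}{32534113}$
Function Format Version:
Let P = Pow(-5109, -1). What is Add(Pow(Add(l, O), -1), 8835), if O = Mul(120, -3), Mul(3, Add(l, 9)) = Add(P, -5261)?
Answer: Rational(287438873028, 32534113) ≈ 8835.0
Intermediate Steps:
P = Rational(-1, 5109) ≈ -0.00019573
l = Rational(-27016393, 15327) (l = Add(-9, Mul(Rational(1, 3), Add(Rational(-1, 5109), -5261))) = Add(-9, Mul(Rational(1, 3), Rational(-26878450, 5109))) = Add(-9, Rational(-26878450, 15327)) = Rational(-27016393, 15327) ≈ -1762.7)
O = -360
Add(Pow(Add(l, O), -1), 8835) = Add(Pow(Add(Rational(-27016393, 15327), -360), -1), 8835) = Add(Pow(Rational(-32534113, 15327), -1), 8835) = Add(Rational(-15327, 32534113), 8835) = Rational(287438873028, 32534113)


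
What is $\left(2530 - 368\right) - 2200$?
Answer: $-38$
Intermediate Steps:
$\left(2530 - 368\right) - 2200 = 2162 - 2200 = -38$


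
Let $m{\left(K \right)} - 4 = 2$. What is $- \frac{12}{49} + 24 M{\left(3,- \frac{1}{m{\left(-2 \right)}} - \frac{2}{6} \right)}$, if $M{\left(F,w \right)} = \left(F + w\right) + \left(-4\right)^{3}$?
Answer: $- \frac{72336}{49} \approx -1476.2$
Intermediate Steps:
$m{\left(K \right)} = 6$ ($m{\left(K \right)} = 4 + 2 = 6$)
$M{\left(F,w \right)} = -64 + F + w$ ($M{\left(F,w \right)} = \left(F + w\right) - 64 = -64 + F + w$)
$- \frac{12}{49} + 24 M{\left(3,- \frac{1}{m{\left(-2 \right)}} - \frac{2}{6} \right)} = - \frac{12}{49} + 24 \left(-64 + 3 - \left(\frac{1}{6} + \frac{1}{3}\right)\right) = \left(-12\right) \frac{1}{49} + 24 \left(-64 + 3 - \frac{1}{2}\right) = - \frac{12}{49} + 24 \left(-64 + 3 - \frac{1}{2}\right) = - \frac{12}{49} + 24 \left(- \frac{123}{2}\right) = - \frac{12}{49} - 1476 = - \frac{72336}{49}$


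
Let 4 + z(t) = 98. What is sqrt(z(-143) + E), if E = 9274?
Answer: 2*sqrt(2342) ≈ 96.788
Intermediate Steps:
z(t) = 94 (z(t) = -4 + 98 = 94)
sqrt(z(-143) + E) = sqrt(94 + 9274) = sqrt(9368) = 2*sqrt(2342)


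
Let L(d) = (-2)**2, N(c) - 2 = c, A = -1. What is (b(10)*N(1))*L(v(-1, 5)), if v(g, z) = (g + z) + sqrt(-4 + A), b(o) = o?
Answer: 120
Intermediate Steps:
N(c) = 2 + c
v(g, z) = g + z + I*sqrt(5) (v(g, z) = (g + z) + sqrt(-4 - 1) = (g + z) + sqrt(-5) = (g + z) + I*sqrt(5) = g + z + I*sqrt(5))
L(d) = 4
(b(10)*N(1))*L(v(-1, 5)) = (10*(2 + 1))*4 = (10*3)*4 = 30*4 = 120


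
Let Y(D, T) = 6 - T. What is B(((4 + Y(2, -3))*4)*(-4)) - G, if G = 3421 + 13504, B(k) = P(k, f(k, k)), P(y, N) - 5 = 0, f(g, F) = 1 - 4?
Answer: -16920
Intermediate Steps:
f(g, F) = -3
P(y, N) = 5 (P(y, N) = 5 + 0 = 5)
B(k) = 5
G = 16925
B(((4 + Y(2, -3))*4)*(-4)) - G = 5 - 1*16925 = 5 - 16925 = -16920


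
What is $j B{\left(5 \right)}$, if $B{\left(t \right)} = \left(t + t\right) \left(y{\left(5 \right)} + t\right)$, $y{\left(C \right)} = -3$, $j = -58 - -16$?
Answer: $-840$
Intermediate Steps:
$j = -42$ ($j = -58 + 16 = -42$)
$B{\left(t \right)} = 2 t \left(-3 + t\right)$ ($B{\left(t \right)} = \left(t + t\right) \left(-3 + t\right) = 2 t \left(-3 + t\right)$)
$j B{\left(5 \right)} = - 42 \cdot 2 \cdot 5 \left(-3 + 5\right) = - 42 \cdot 2 \cdot 5 \cdot 2 = \left(-42\right) 20 = -840$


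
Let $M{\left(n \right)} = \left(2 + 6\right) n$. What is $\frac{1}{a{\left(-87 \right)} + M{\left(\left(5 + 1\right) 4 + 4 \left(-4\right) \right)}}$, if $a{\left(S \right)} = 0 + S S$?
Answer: $\frac{1}{7633} \approx 0.00013101$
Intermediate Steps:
$a{\left(S \right)} = S^{2}$ ($a{\left(S \right)} = 0 + S^{2} = S^{2}$)
$M{\left(n \right)} = 8 n$
$\frac{1}{a{\left(-87 \right)} + M{\left(\left(5 + 1\right) 4 + 4 \left(-4\right) \right)}} = \frac{1}{\left(-87\right)^{2} + 8 \left(\left(5 + 1\right) 4 + 4 \left(-4\right)\right)} = \frac{1}{7569 + 8 \left(6 \cdot 4 - 16\right)} = \frac{1}{7569 + 8 \left(24 - 16\right)} = \frac{1}{7569 + 8 \cdot 8} = \frac{1}{7569 + 64} = \frac{1}{7633}$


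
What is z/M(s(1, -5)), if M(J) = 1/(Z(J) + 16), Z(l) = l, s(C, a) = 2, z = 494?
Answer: 8892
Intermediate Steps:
M(J) = 1/(16 + J) (M(J) = 1/(J + 16) = 1/(16 + J))
z/M(s(1, -5)) = 494/(1/(16 + 2)) = 494/(1/18) = 494*18 = 8892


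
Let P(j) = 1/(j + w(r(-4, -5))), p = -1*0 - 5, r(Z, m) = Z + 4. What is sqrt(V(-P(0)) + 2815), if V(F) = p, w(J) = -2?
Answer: sqrt(2810) ≈ 53.009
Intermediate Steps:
r(Z, m) = 4 + Z
p = -5 (p = 0 - 5 = -5)
P(j) = 1/(-2 + j) (P(j) = 1/(j - 2) = 1/(-2 + j))
V(F) = -5
sqrt(V(-P(0)) + 2815) = sqrt(-5 + 2815) = sqrt(2810)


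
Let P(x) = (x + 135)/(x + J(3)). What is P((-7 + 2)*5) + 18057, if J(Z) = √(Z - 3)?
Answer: 90263/5 ≈ 18053.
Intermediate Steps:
J(Z) = √(-3 + Z)
P(x) = (135 + x)/x (P(x) = (x + 135)/(x + √(-3 + 3)) = (135 + x)/(x + √0) = (135 + x)/(x + 0) = (135 + x)/x)
P((-7 + 2)*5) + 18057 = (135 + (-7 + 2)*5)/(((-7 + 2)*5)) + 18057 = (135 - 5*5)/((-5*5)) + 18057 = (135 - 25)/(-25) + 18057 = -1/25*110 + 18057 = -22/5 + 18057 = 90263/5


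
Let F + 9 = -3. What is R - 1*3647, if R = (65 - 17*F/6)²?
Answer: 6154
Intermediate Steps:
F = -12 (F = -9 - 3 = -12)
R = 9801 (R = (65 - (-204)/6)² = (65 - 17*(-2))² = (65 + 34)² = 99² = 9801)
R - 1*3647 = 9801 - 1*3647 = 9801 - 3647 = 6154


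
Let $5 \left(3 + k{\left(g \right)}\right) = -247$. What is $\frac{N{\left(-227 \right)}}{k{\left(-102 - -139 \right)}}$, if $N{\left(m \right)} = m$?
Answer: $\frac{1135}{262} \approx 4.3321$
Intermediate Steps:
$k{\left(g \right)} = - \frac{262}{5}$ ($k{\left(g \right)} = -3 + \frac{1}{5} \left(-247\right) = -3 - \frac{247}{5} = - \frac{262}{5}$)
$\frac{N{\left(-227 \right)}}{k{\left(-102 - -139 \right)}} = - \frac{227}{- \frac{262}{5}} = \left(-227\right) \left(- \frac{5}{262}\right) = \frac{1135}{262}$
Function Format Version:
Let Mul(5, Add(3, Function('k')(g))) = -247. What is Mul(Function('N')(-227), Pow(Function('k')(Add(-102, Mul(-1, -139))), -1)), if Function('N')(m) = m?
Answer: Rational(1135, 262) ≈ 4.3321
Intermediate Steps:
Function('k')(g) = Rational(-262, 5) (Function('k')(g) = Add(-3, Mul(Rational(1, 5), -247)) = Add(-3, Rational(-247, 5)) = Rational(-262, 5))
Mul(Function('N')(-227), Pow(Function('k')(Add(-102, Mul(-1, -139))), -1)) = Mul(-227, Pow(Rational(-262, 5), -1)) = Mul(-227, Rational(-5, 262)) = Rational(1135, 262)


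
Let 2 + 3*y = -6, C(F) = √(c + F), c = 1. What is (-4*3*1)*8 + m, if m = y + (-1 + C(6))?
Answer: -299/3 + √7 ≈ -97.021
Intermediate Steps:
C(F) = √(1 + F)
y = -8/3 (y = -⅔ + (⅓)*(-6) = -⅔ - 2 = -8/3 ≈ -2.6667)
m = -11/3 + √7 (m = -8/3 + (-1 + √(1 + 6)) = -8/3 + (-1 + √7) = -11/3 + √7 ≈ -1.0209)
(-4*3*1)*8 + m = (-4*3*1)*8 + (-11/3 + √7) = -12*1*8 + (-11/3 + √7) = -12*8 + (-11/3 + √7) = -96 + (-11/3 + √7) = -299/3 + √7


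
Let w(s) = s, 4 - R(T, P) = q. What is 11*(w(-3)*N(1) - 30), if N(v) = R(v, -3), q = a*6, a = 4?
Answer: 330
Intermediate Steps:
q = 24 (q = 4*6 = 24)
R(T, P) = -20 (R(T, P) = 4 - 1*24 = 4 - 24 = -20)
N(v) = -20
11*(w(-3)*N(1) - 30) = 11*(-3*(-20) - 30) = 11*(60 - 30) = 11*30 = 330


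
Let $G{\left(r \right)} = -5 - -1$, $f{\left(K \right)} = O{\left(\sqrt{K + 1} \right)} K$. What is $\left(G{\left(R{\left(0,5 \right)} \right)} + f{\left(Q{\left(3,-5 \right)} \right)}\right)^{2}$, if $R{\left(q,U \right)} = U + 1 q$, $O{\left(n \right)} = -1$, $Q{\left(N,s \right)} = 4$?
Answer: $64$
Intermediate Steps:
$R{\left(q,U \right)} = U + q$
$f{\left(K \right)} = - K$
$G{\left(r \right)} = -4$ ($G{\left(r \right)} = -5 + 1 = -4$)
$\left(G{\left(R{\left(0,5 \right)} \right)} + f{\left(Q{\left(3,-5 \right)} \right)}\right)^{2} = \left(-4 - 4\right)^{2} = \left(-8\right)^{2} = 64$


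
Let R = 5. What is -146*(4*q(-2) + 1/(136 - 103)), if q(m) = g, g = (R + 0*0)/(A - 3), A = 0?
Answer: 10658/11 ≈ 968.91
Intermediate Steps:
g = -5/3 (g = (5 + 0*0)/(0 - 3) = (5 + 0)/(-3) = 5*(-⅓) = -5/3 ≈ -1.6667)
q(m) = -5/3
-146*(4*q(-2) + 1/(136 - 103)) = -146*(4*(-5/3) + 1/(136 - 103)) = -146*(-20/3 + 1/33) = -146*(-73/11) = 10658/11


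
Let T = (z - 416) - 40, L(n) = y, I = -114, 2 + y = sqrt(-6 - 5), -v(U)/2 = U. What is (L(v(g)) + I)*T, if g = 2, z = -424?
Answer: 102080 - 880*I*sqrt(11) ≈ 1.0208e+5 - 2918.6*I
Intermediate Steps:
v(U) = -2*U
y = -2 + I*sqrt(11) (y = -2 + sqrt(-6 - 5) = -2 + sqrt(-11) = -2 + I*sqrt(11) ≈ -2.0 + 3.3166*I)
L(n) = -2 + I*sqrt(11)
T = -880 (T = (-424 - 416) - 40 = -840 - 40 = -880)
(L(v(g)) + I)*T = ((-2 + I*sqrt(11)) - 114)*(-880) = (-116 + I*sqrt(11))*(-880) = 102080 - 880*I*sqrt(11)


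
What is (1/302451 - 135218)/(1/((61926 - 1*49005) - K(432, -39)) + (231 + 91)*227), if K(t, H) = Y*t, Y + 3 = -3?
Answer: -211477452688207/114317124501191 ≈ -1.8499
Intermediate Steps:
Y = -6 (Y = -3 - 3 = -6)
K(t, H) = -6*t
(1/302451 - 135218)/(1/((61926 - 1*49005) - K(432, -39)) + (231 + 91)*227) = (1/302451 - 135218)/(1/((61926 - 1*49005) - (-6)*432) + (231 + 91)*227) = (1/302451 - 135218)/(1/((61926 - 49005) - 1*(-2592)) + 322*227) = -40896819317/(302451*(1/(12921 + 2592) + 73094)) = -40896819317/(302451*(1/15513 + 73094)) = -40896819317/(302451*1133907223/15513) = -40896819317/302451*15513/1133907223 = -211477452688207/114317124501191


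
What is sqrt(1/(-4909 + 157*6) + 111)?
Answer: 4*sqrt(109175807)/3967 ≈ 10.536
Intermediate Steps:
sqrt(1/(-4909 + 157*6) + 111) = sqrt(1/(-4909 + 942) + 111) = sqrt(1/(-3967) + 111) = sqrt(-1/3967 + 111) = sqrt(440336/3967) = 4*sqrt(109175807)/3967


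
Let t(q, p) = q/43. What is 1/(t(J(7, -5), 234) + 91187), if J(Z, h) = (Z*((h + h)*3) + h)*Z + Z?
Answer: 43/3919543 ≈ 1.0971e-5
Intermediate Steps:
J(Z, h) = Z + Z*(h + 6*Z*h) (J(Z, h) = (Z*((2*h)*3) + h)*Z + Z = (Z*(6*h) + h)*Z + Z = (6*Z*h + h)*Z + Z = (h + 6*Z*h)*Z + Z = Z*(h + 6*Z*h) + Z = Z + Z*(h + 6*Z*h))
t(q, p) = q/43 (t(q, p) = q*(1/43) = q/43)
1/(t(J(7, -5), 234) + 91187) = 1/((7*(1 - 5 + 6*7*(-5)))/43 + 91187) = 1/((7*(1 - 5 - 210))/43 + 91187) = 1/((7*(-214))/43 + 91187) = 1/((1/43)*(-1498) + 91187) = 1/(-1498/43 + 91187) = 1/(3919543/43) = 43/3919543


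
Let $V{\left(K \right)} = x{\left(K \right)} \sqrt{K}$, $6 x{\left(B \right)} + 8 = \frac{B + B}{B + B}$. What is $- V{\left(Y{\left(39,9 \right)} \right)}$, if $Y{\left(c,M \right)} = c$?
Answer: $\frac{7 \sqrt{39}}{6} \approx 7.2858$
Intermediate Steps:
$x{\left(B \right)} = - \frac{7}{6}$ ($x{\left(B \right)} = - \frac{4}{3} + \frac{\left(B + B\right) \frac{1}{B + B}}{6} = - \frac{4}{3} + \frac{2 B \frac{1}{2 B}}{6} = - \frac{4}{3} + \frac{1}{6} \cdot 1 = - \frac{4}{3} + \frac{1}{6} = - \frac{7}{6}$)
$V{\left(K \right)} = - \frac{7 \sqrt{K}}{6}$
$- V{\left(Y{\left(39,9 \right)} \right)} = - \frac{\left(-7\right) \sqrt{39}}{6} = \frac{7 \sqrt{39}}{6}$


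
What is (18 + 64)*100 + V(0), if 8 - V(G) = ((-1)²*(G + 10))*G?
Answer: 8208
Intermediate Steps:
V(G) = 8 - G*(10 + G) (V(G) = 8 - (-1)²*(G + 10)*G = 8 - 1*(10 + G)*G = 8 - (10 + G)*G = 8 - G*(10 + G))
(18 + 64)*100 + V(0) = (18 + 64)*100 + (8 - 1*0² - 10*0) = 82*100 + (8 - 1*0 + 0) = 8200 + (8 + 0 + 0) = 8200 + 8 = 8208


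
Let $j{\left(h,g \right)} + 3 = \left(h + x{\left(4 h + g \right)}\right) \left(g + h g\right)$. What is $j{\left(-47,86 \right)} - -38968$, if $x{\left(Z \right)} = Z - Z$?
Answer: $224897$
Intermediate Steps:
$x{\left(Z \right)} = 0$
$j{\left(h,g \right)} = -3 + h \left(g + g h\right)$ ($j{\left(h,g \right)} = -3 + \left(h + 0\right) \left(g + h g\right) = -3 + h \left(g + g h\right)$)
$j{\left(-47,86 \right)} - -38968 = \left(-3 + 86 \left(-47\right) + 86 \left(-47\right)^{2}\right) - -38968 = \left(-3 - 4042 + 86 \cdot 2209\right) + 38968 = \left(-3 - 4042 + 189974\right) + 38968 = 185929 + 38968 = 224897$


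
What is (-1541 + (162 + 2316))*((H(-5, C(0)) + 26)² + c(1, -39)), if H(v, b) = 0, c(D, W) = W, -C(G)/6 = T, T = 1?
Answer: 596869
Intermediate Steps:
C(G) = -6 (C(G) = -6*1 = -6)
(-1541 + (162 + 2316))*((H(-5, C(0)) + 26)² + c(1, -39)) = (-1541 + (162 + 2316))*((0 + 26)² - 39) = (-1541 + 2478)*(26² - 39) = 937*(676 - 39) = 937*637 = 596869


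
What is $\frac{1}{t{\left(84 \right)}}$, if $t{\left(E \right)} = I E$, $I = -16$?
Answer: $- \frac{1}{1344} \approx -0.00074405$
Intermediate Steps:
$t{\left(E \right)} = - 16 E$
$\frac{1}{t{\left(84 \right)}} = \frac{1}{\left(-16\right) 84} = \frac{1}{-1344} = - \frac{1}{1344}$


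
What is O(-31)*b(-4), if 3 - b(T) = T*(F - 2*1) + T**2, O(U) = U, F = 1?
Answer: 527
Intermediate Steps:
b(T) = 3 + T - T**2 (b(T) = 3 - (T*(1 - 2*1) + T**2) = 3 - (T*(1 - 2) + T**2) = 3 - (T*(-1) + T**2) = 3 - (-T + T**2) = 3 - (T**2 - T) = 3 + (T - T**2) = 3 + T - T**2)
O(-31)*b(-4) = -31*(3 - 4 - 1*(-4)**2) = -31*(3 - 4 - 1*16) = -31*(3 - 4 - 16) = -31*(-17) = 527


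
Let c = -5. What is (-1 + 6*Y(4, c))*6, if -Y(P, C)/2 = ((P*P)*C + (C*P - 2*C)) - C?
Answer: 6114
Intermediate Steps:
Y(P, C) = 6*C - 2*C*P - 2*C*P² (Y(P, C) = -2*(((P*P)*C + (C*P - 2*C)) - C) = -2*((P²*C + (-2*C + C*P)) - C) = -2*((C*P² + (-2*C + C*P)) - C) = -2*((-2*C + C*P + C*P²) - C) = -2*(-3*C + C*P + C*P²) = 6*C - 2*C*P - 2*C*P²)
(-1 + 6*Y(4, c))*6 = (-1 + 6*(2*(-5)*(3 - 1*4 - 1*4²)))*6 = (-1 + 6*(2*(-5)*(3 - 4 - 1*16)))*6 = (-1 + 6*(2*(-5)*(3 - 4 - 16)))*6 = (-1 + 6*(2*(-5)*(-17)))*6 = (-1 + 6*170)*6 = (-1 + 1020)*6 = 1019*6 = 6114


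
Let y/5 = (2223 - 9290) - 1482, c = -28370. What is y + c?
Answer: -71115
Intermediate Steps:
y = -42745 (y = 5*((2223 - 9290) - 1482) = 5*(-7067 - 1482) = 5*(-8549) = -42745)
y + c = -42745 - 28370 = -71115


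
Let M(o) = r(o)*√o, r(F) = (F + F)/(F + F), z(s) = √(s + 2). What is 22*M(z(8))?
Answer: 22*10^(¼) ≈ 39.122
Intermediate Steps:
z(s) = √(2 + s)
r(F) = 1 (r(F) = (2*F)/((2*F)) = (2*F)*(1/(2*F)) = 1)
M(o) = √o (M(o) = 1*√o = √o)
22*M(z(8)) = 22*√(√(2 + 8)) = 22*√(√10) = 22*10^(¼)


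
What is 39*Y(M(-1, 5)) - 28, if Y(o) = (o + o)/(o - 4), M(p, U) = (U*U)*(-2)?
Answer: 398/9 ≈ 44.222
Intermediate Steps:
M(p, U) = -2*U² (M(p, U) = U²*(-2) = -2*U²)
Y(o) = 2*o/(-4 + o) (Y(o) = (2*o)/(-4 + o) = 2*o/(-4 + o))
39*Y(M(-1, 5)) - 28 = 39*(2*(-2*5²)/(-4 - 2*5²)) - 28 = 39*(2*(-2*25)/(-4 - 2*25)) - 28 = 39*(2*(-50)/(-4 - 50)) - 28 = 39*(2*(-50)/(-54)) - 28 = 39*(2*(-50)*(-1/54)) - 28 = 39*(50/27) - 28 = 650/9 - 28 = 398/9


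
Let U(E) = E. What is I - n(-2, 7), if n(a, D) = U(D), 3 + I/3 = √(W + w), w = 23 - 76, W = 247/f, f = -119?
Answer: -16 + 3*I*√779926/119 ≈ -16.0 + 22.264*I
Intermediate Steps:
W = -247/119 (W = 247/(-119) = 247*(-1/119) = -247/119 ≈ -2.0756)
w = -53
I = -9 + 3*I*√779926/119 (I = -9 + 3*√(-247/119 - 53) = -9 + 3*√(-6554/119) = -9 + 3*(I*√779926/119) = -9 + 3*I*√779926/119 ≈ -9.0 + 22.264*I)
n(a, D) = D
I - n(-2, 7) = (-9 + 3*I*√779926/119) - 1*7 = (-9 + 3*I*√779926/119) - 7 = -16 + 3*I*√779926/119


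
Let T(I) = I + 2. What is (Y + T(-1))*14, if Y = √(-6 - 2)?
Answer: 14 + 28*I*√2 ≈ 14.0 + 39.598*I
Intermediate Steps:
T(I) = 2 + I
Y = 2*I*√2 (Y = √(-8) = 2*I*√2 ≈ 2.8284*I)
(Y + T(-1))*14 = (2*I*√2 + (2 - 1))*14 = (2*I*√2 + 1)*14 = (1 + 2*I*√2)*14 = 14 + 28*I*√2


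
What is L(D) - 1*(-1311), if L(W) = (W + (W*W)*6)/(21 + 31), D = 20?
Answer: 17648/13 ≈ 1357.5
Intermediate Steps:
L(W) = W/52 + 3*W²/26 (L(W) = (W + W²*6)/52 = (W + 6*W²)*(1/52) = W/52 + 3*W²/26)
L(D) - 1*(-1311) = (1/52)*20*(1 + 6*20) - 1*(-1311) = (1/52)*20*(1 + 120) + 1311 = (1/52)*20*121 + 1311 = 605/13 + 1311 = 17648/13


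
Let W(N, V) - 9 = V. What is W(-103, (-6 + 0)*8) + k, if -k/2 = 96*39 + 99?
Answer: -7725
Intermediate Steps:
W(N, V) = 9 + V
k = -7686 (k = -2*(96*39 + 99) = -2*(3744 + 99) = -2*3843 = -7686)
W(-103, (-6 + 0)*8) + k = (9 + (-6 + 0)*8) - 7686 = (9 - 6*8) - 7686 = (9 - 48) - 7686 = -39 - 7686 = -7725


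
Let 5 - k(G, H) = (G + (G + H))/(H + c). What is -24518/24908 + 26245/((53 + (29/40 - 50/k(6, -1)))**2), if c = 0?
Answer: 568207263/61320622 ≈ 9.2662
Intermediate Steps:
k(G, H) = 5 - (H + 2*G)/H (k(G, H) = 5 - (G + (G + H))/(H + 0) = 5 - (H + 2*G)/H)
-24518/24908 + 26245/((53 + (29/40 - 50/k(6, -1)))**2) = -24518/24908 + 26245/((53 + (29/40 - 50/(4 - 2*6/(-1))))**2) = -24518*1/24908 + 26245/((53 + (29*(1/40) - 50/(4 - 2*6*(-1))))**2) = -943/958 + 26245/((53 + (29/40 - 50/(4 + 12)))**2) = -943/958 + 26245/((53 + (29/40 - 50/16))**2) = -943/958 + 26245/((53 + (29/40 - 50*1/16))**2) = -943/958 + 26245/((53 + (29/40 - 25/8))**2) = -943/958 + 26245/((53 - 12/5)**2) = -943/958 + 26245/((253/5)**2) = -943/958 + 26245/(64009/25) = -943/958 + 26245*(25/64009) = -943/958 + 656125/64009 = 568207263/61320622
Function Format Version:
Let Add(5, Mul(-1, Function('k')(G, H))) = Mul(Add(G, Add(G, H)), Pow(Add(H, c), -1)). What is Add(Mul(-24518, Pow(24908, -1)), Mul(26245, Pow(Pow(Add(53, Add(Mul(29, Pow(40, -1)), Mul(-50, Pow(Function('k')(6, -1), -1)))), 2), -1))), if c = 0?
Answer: Rational(568207263, 61320622) ≈ 9.2662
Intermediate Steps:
Function('k')(G, H) = Add(5, Mul(-1, Pow(H, -1), Add(H, Mul(2, G)))) (Function('k')(G, H) = Add(5, Mul(-1, Mul(Add(G, Add(G, H)), Pow(Add(H, 0), -1)))) = Add(5, Mul(-1, Mul(Add(H, Mul(2, G)), Pow(H, -1)))) = Add(5, Mul(-1, Mul(Pow(H, -1), Add(H, Mul(2, G))))) = Add(5, Mul(-1, Pow(H, -1), Add(H, Mul(2, G)))))
Add(Mul(-24518, Pow(24908, -1)), Mul(26245, Pow(Pow(Add(53, Add(Mul(29, Pow(40, -1)), Mul(-50, Pow(Function('k')(6, -1), -1)))), 2), -1))) = Add(Mul(-24518, Pow(24908, -1)), Mul(26245, Pow(Pow(Add(53, Add(Mul(29, Pow(40, -1)), Mul(-50, Pow(Add(4, Mul(-2, 6, Pow(-1, -1))), -1)))), 2), -1))) = Add(Mul(-24518, Rational(1, 24908)), Mul(26245, Pow(Pow(Add(53, Add(Mul(29, Rational(1, 40)), Mul(-50, Pow(Add(4, Mul(-2, 6, -1)), -1)))), 2), -1))) = Add(Rational(-943, 958), Mul(26245, Pow(Pow(Add(53, Add(Rational(29, 40), Mul(-50, Pow(Add(4, 12), -1)))), 2), -1))) = Add(Rational(-943, 958), Mul(26245, Pow(Pow(Add(53, Add(Rational(29, 40), Mul(-50, Pow(16, -1)))), 2), -1))) = Add(Rational(-943, 958), Mul(26245, Pow(Pow(Add(53, Add(Rational(29, 40), Mul(-50, Rational(1, 16)))), 2), -1))) = Add(Rational(-943, 958), Mul(26245, Pow(Pow(Add(53, Add(Rational(29, 40), Rational(-25, 8))), 2), -1))) = Add(Rational(-943, 958), Mul(26245, Pow(Pow(Add(53, Rational(-12, 5)), 2), -1))) = Add(Rational(-943, 958), Mul(26245, Pow(Pow(Rational(253, 5), 2), -1))) = Add(Rational(-943, 958), Mul(26245, Pow(Rational(64009, 25), -1))) = Add(Rational(-943, 958), Mul(26245, Rational(25, 64009))) = Add(Rational(-943, 958), Rational(656125, 64009)) = Rational(568207263, 61320622)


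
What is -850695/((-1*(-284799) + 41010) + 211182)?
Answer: -283565/178997 ≈ -1.5842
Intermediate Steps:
-850695/((-1*(-284799) + 41010) + 211182) = -850695/((284799 + 41010) + 211182) = -850695/(325809 + 211182) = -850695/536991 = -850695*1/536991 = -283565/178997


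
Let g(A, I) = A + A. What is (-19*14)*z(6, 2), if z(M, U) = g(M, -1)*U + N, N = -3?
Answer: -5586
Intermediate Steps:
g(A, I) = 2*A
z(M, U) = -3 + 2*M*U (z(M, U) = (2*M)*U - 3 = 2*M*U - 3 = -3 + 2*M*U)
(-19*14)*z(6, 2) = (-19*14)*(-3 + 2*6*2) = -266*(-3 + 24) = -266*21 = -5586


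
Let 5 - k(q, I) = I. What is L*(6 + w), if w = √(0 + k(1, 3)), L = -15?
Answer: -90 - 15*√2 ≈ -111.21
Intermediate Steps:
k(q, I) = 5 - I
w = √2 (w = √(0 + (5 - 1*3)) = √(0 + (5 - 3)) = √(0 + 2) = √2 ≈ 1.4142)
L*(6 + w) = -15*(6 + √2) = -90 - 15*√2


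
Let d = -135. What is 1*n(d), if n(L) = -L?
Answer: 135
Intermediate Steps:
1*n(d) = 1*(-1*(-135)) = 1*135 = 135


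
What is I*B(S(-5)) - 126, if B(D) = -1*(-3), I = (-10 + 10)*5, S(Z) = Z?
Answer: -126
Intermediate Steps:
I = 0 (I = 0*5 = 0)
B(D) = 3
I*B(S(-5)) - 126 = 0*3 - 126 = 0 - 126 = -126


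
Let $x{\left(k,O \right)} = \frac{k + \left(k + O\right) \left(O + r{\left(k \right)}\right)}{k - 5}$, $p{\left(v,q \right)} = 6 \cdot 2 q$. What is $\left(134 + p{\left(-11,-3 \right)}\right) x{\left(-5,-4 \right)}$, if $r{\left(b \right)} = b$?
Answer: $- \frac{3724}{5} \approx -744.8$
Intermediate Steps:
$p{\left(v,q \right)} = 12 q$
$x{\left(k,O \right)} = \frac{k + \left(O + k\right)^{2}}{-5 + k}$ ($x{\left(k,O \right)} = \frac{k + \left(k + O\right) \left(O + k\right)}{k - 5} = \frac{k + \left(O + k\right) \left(O + k\right)}{-5 + k} = \frac{k + \left(O + k\right)^{2}}{-5 + k}$)
$\left(134 + p{\left(-11,-3 \right)}\right) x{\left(-5,-4 \right)} = \left(134 + 12 \left(-3\right)\right) \frac{-5 + \left(-4\right)^{2} + \left(-5\right)^{2} + 2 \left(-4\right) \left(-5\right)}{-5 - 5} = \left(134 - 36\right) \frac{-5 + 16 + 25 + 40}{-10} = 98 \left(\left(- \frac{1}{10}\right) 76\right) = 98 \left(- \frac{38}{5}\right) = - \frac{3724}{5}$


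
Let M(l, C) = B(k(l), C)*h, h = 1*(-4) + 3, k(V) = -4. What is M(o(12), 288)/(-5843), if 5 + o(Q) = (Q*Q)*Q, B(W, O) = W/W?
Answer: 1/5843 ≈ 0.00017114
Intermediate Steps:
B(W, O) = 1
h = -1 (h = -4 + 3 = -1)
o(Q) = -5 + Q³ (o(Q) = -5 + (Q*Q)*Q = -5 + Q²*Q = -5 + Q³)
M(l, C) = -1 (M(l, C) = 1*(-1) = -1)
M(o(12), 288)/(-5843) = -1/(-5843) = -1*(-1/5843) = 1/5843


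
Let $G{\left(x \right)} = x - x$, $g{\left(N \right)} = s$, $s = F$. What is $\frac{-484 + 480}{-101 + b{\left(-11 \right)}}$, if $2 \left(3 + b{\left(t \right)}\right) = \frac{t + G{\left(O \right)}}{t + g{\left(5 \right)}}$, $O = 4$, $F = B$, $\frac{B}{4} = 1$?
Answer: $\frac{56}{1445} \approx 0.038754$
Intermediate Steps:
$B = 4$ ($B = 4 \cdot 1 = 4$)
$F = 4$
$s = 4$
$g{\left(N \right)} = 4$
$G{\left(x \right)} = 0$
$b{\left(t \right)} = -3 + \frac{t}{2 \left(4 + t\right)}$ ($b{\left(t \right)} = -3 + \frac{\left(t + 0\right) \frac{1}{t + 4}}{2} = -3 + \frac{t \frac{1}{4 + t}}{2} = -3 + \frac{t}{2 \left(4 + t\right)}$)
$\frac{-484 + 480}{-101 + b{\left(-11 \right)}} = \frac{-484 + 480}{-101 + \frac{-24 - -55}{2 \left(4 - 11\right)}} = - \frac{4}{-101 + \frac{-24 + 55}{2 \left(-7\right)}} = - \frac{4}{-101 + \frac{1}{2} \left(- \frac{1}{7}\right) 31} = - \frac{4}{-101 - \frac{31}{14}} = - \frac{4}{- \frac{1445}{14}} = \left(-4\right) \left(- \frac{14}{1445}\right) = \frac{56}{1445}$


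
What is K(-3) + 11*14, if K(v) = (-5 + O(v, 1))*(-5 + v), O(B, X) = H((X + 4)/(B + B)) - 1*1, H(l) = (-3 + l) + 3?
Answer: 626/3 ≈ 208.67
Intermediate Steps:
H(l) = l
O(B, X) = -1 + (4 + X)/(2*B) (O(B, X) = (X + 4)/(B + B) - 1*1 = (4 + X)/((2*B)) - 1 = (4 + X)*(1/(2*B)) - 1 = (4 + X)/(2*B) - 1 = -1 + (4 + X)/(2*B))
K(v) = (-5 + v)*(-5 + (5/2 - v)/v) (K(v) = (-5 + (2 + (1/2)*1 - v)/v)*(-5 + v) = (-5 + (2 + 1/2 - v)/v)*(-5 + v) = (-5 + (5/2 - v)/v)*(-5 + v) = (-5 + v)*(-5 + (5/2 - v)/v))
K(-3) + 11*14 = (65/2 - 6*(-3) - 25/2/(-3)) + 11*14 = (65/2 + 18 - 25/2*(-1/3)) + 154 = (65/2 + 18 + 25/6) + 154 = 164/3 + 154 = 626/3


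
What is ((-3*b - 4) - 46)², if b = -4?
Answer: 1444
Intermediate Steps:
((-3*b - 4) - 46)² = ((-3*(-4) - 4) - 46)² = ((12 - 4) - 46)² = (8 - 46)² = (-38)² = 1444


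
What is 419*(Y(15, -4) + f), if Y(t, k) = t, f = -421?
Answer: -170114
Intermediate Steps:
419*(Y(15, -4) + f) = 419*(15 - 421) = 419*(-406) = -170114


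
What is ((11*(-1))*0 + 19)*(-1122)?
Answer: -21318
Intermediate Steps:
((11*(-1))*0 + 19)*(-1122) = (-11*0 + 19)*(-1122) = (0 + 19)*(-1122) = 19*(-1122) = -21318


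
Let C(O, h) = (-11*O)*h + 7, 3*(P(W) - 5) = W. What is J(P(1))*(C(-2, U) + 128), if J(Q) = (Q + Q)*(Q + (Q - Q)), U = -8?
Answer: -20992/9 ≈ -2332.4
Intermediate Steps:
P(W) = 5 + W/3
J(Q) = 2*Q² (J(Q) = (2*Q)*(Q + 0) = (2*Q)*Q = 2*Q²)
C(O, h) = 7 - 11*O*h (C(O, h) = -11*O*h + 7 = 7 - 11*O*h)
J(P(1))*(C(-2, U) + 128) = (2*(5 + (⅓)*1)²)*((7 - 11*(-2)*(-8)) + 128) = (2*(5 + ⅓)²)*((7 - 176) + 128) = (2*(16/3)²)*(-169 + 128) = (2*(256/9))*(-41) = (512/9)*(-41) = -20992/9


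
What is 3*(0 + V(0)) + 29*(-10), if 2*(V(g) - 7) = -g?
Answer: -269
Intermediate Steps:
V(g) = 7 - g/2 (V(g) = 7 + (-g)/2 = 7 - g/2)
3*(0 + V(0)) + 29*(-10) = 3*(0 + (7 - 1/2*0)) + 29*(-10) = 3*(0 + (7 + 0)) - 290 = 3*(0 + 7) - 290 = 3*7 - 290 = 21 - 290 = -269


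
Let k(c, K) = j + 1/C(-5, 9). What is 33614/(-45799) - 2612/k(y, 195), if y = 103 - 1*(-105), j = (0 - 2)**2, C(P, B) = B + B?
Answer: -2155739606/3343327 ≈ -644.79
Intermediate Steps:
C(P, B) = 2*B
j = 4 (j = (-2)**2 = 4)
y = 208 (y = 103 + 105 = 208)
k(c, K) = 73/18 (k(c, K) = 4 + 1/(2*9) = 4 + 1/18 = 73/18)
33614/(-45799) - 2612/k(y, 195) = 33614/(-45799) - 2612/73/18 = 33614*(-1/45799) - 2612*18/73 = -33614/45799 - 47016/73 = -2155739606/3343327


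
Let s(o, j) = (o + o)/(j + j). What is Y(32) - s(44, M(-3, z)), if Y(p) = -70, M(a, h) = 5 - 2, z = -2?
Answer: -254/3 ≈ -84.667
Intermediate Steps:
M(a, h) = 3
s(o, j) = o/j (s(o, j) = (2*o)/((2*j)) = (2*o)*(1/(2*j)) = o/j)
Y(32) - s(44, M(-3, z)) = -70 - 44/3 = -254/3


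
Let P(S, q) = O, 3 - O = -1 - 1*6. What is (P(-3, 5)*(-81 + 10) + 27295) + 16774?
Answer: 43359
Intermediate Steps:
O = 10 (O = 3 - (-1 - 1*6) = 3 - (-1 - 6) = 3 - 1*(-7) = 3 + 7 = 10)
P(S, q) = 10
(P(-3, 5)*(-81 + 10) + 27295) + 16774 = (10*(-81 + 10) + 27295) + 16774 = (10*(-71) + 27295) + 16774 = (-710 + 27295) + 16774 = 26585 + 16774 = 43359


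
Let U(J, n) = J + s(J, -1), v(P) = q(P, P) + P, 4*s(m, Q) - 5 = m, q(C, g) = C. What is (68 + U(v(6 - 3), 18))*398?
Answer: 61093/2 ≈ 30547.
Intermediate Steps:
s(m, Q) = 5/4 + m/4
v(P) = 2*P (v(P) = P + P = 2*P)
U(J, n) = 5/4 + 5*J/4 (U(J, n) = J + (5/4 + J/4) = 5/4 + 5*J/4)
(68 + U(v(6 - 3), 18))*398 = (68 + (5/4 + 5*(2*(6 - 3))/4))*398 = (68 + (5/4 + 5*(2*3)/4))*398 = (68 + (5/4 + (5/4)*6))*398 = (68 + (5/4 + 15/2))*398 = (68 + 35/4)*398 = (307/4)*398 = 61093/2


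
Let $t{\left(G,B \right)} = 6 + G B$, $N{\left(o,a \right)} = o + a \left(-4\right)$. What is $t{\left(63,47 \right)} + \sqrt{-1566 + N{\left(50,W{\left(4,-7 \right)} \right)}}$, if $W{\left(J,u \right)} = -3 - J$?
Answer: $2967 + 4 i \sqrt{93} \approx 2967.0 + 38.575 i$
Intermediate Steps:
$N{\left(o,a \right)} = o - 4 a$
$t{\left(G,B \right)} = 6 + B G$
$t{\left(63,47 \right)} + \sqrt{-1566 + N{\left(50,W{\left(4,-7 \right)} \right)}} = \left(6 + 47 \cdot 63\right) + \sqrt{-1566 + \left(50 - 4 \left(-3 - 4\right)\right)} = \left(6 + 2961\right) + \sqrt{-1566 + \left(50 - 4 \left(-3 - 4\right)\right)} = 2967 + \sqrt{-1566 + \left(50 - -28\right)} = 2967 + \sqrt{-1566 + \left(50 + 28\right)} = 2967 + \sqrt{-1566 + 78} = 2967 + \sqrt{-1488} = 2967 + 4 i \sqrt{93}$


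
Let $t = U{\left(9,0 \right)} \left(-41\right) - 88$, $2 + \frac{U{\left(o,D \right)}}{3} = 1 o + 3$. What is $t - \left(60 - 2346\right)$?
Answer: $968$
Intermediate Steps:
$U{\left(o,D \right)} = 3 + 3 o$ ($U{\left(o,D \right)} = -6 + 3 \left(1 o + 3\right) = -6 + 3 \left(o + 3\right) = -6 + 3 \left(3 + o\right) = -6 + \left(9 + 3 o\right) = 3 + 3 o$)
$t = -1318$ ($t = \left(3 + 3 \cdot 9\right) \left(-41\right) - 88 = \left(3 + 27\right) \left(-41\right) - 88 = 30 \left(-41\right) - 88 = -1230 - 88 = -1318$)
$t - \left(60 - 2346\right) = -1318 - \left(60 - 2346\right) = -1318 - -2286 = -1318 + 2286 = 968$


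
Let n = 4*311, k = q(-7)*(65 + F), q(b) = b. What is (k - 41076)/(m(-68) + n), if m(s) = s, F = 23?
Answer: -1489/42 ≈ -35.452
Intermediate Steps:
k = -616 (k = -7*(65 + 23) = -7*88 = -616)
n = 1244
(k - 41076)/(m(-68) + n) = (-616 - 41076)/(-68 + 1244) = -41692/1176 = -41692*1/1176 = -1489/42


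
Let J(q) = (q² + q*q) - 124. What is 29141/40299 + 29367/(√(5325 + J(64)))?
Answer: 4163/5757 + 29367*√13393/13393 ≈ 254.48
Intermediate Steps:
J(q) = -124 + 2*q² (J(q) = (q² + q²) - 124 = 2*q² - 124 = -124 + 2*q²)
29141/40299 + 29367/(√(5325 + J(64))) = 29141/40299 + 29367/(√(5325 + (-124 + 2*64²))) = 29141*(1/40299) + 29367/(√(5325 + (-124 + 2*4096))) = 4163/5757 + 29367/(√(5325 + (-124 + 8192))) = 4163/5757 + 29367/(√(5325 + 8068)) = 4163/5757 + 29367/(√13393) = 4163/5757 + 29367*(√13393/13393) = 4163/5757 + 29367*√13393/13393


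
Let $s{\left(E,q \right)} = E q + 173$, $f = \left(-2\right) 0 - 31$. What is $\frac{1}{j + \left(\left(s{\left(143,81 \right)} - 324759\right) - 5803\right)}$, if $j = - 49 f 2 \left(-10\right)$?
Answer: $- \frac{1}{349186} \approx -2.8638 \cdot 10^{-6}$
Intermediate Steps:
$f = -31$ ($f = 0 - 31 = -31$)
$s{\left(E,q \right)} = 173 + E q$
$j = -30380$ ($j = \left(-49\right) \left(-31\right) 2 \left(-10\right) = 1519 \left(-20\right) = -30380$)
$\frac{1}{j + \left(\left(s{\left(143,81 \right)} - 324759\right) - 5803\right)} = \frac{1}{-30380 + \left(\left(\left(173 + 143 \cdot 81\right) - 324759\right) - 5803\right)} = \frac{1}{-30380 + \left(\left(\left(173 + 11583\right) - 324759\right) - 5803\right)} = \frac{1}{-30380 + \left(\left(11756 - 324759\right) - 5803\right)} = \frac{1}{-30380 - 318806} = \frac{1}{-349186} = - \frac{1}{349186}$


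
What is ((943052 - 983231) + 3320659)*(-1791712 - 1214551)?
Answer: -9861985646240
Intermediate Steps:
((943052 - 983231) + 3320659)*(-1791712 - 1214551) = (-40179 + 3320659)*(-3006263) = 3280480*(-3006263) = -9861985646240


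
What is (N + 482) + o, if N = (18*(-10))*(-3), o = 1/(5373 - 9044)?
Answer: 3751761/3671 ≈ 1022.0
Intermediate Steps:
o = -1/3671 (o = 1/(-3671) = -1/3671 ≈ -0.00027241)
N = 540 (N = -180*(-3) = 540)
(N + 482) + o = (540 + 482) - 1/3671 = 1022 - 1/3671 = 3751761/3671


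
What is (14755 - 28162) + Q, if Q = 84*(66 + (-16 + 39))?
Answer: -5931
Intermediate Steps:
Q = 7476 (Q = 84*(66 + 23) = 84*89 = 7476)
(14755 - 28162) + Q = (14755 - 28162) + 7476 = -13407 + 7476 = -5931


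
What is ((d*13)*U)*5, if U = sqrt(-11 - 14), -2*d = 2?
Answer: -325*I ≈ -325.0*I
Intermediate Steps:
d = -1 (d = -1/2*2 = -1)
U = 5*I (U = sqrt(-25) = 5*I ≈ 5.0*I)
((d*13)*U)*5 = ((-1*13)*(5*I))*5 = -65*I*5 = -325*I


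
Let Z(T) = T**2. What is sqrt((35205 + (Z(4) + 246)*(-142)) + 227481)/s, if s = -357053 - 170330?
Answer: -sqrt(225482)/527383 ≈ -0.00090039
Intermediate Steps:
s = -527383
sqrt((35205 + (Z(4) + 246)*(-142)) + 227481)/s = sqrt((35205 + (4**2 + 246)*(-142)) + 227481)/(-527383) = sqrt((35205 + (16 + 246)*(-142)) + 227481)*(-1/527383) = sqrt((35205 + 262*(-142)) + 227481)*(-1/527383) = sqrt((35205 - 37204) + 227481)*(-1/527383) = sqrt(-1999 + 227481)*(-1/527383) = sqrt(225482)*(-1/527383) = -sqrt(225482)/527383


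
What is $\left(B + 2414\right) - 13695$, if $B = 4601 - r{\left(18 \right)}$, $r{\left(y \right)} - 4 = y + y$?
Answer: $-6720$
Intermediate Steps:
$r{\left(y \right)} = 4 + 2 y$ ($r{\left(y \right)} = 4 + \left(y + y\right) = 4 + 2 y$)
$B = 4561$ ($B = 4601 - \left(4 + 2 \cdot 18\right) = 4601 - \left(4 + 36\right) = 4601 - 40 = 4561$)
$\left(B + 2414\right) - 13695 = \left(4561 + 2414\right) - 13695 = 6975 - 13695 = -6720$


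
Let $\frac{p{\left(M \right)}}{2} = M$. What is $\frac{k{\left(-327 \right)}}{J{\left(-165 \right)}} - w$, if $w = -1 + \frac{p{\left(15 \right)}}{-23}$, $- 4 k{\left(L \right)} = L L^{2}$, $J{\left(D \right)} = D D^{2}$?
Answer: $\frac{5485833}{15306500} \approx 0.3584$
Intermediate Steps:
$J{\left(D \right)} = D^{3}$
$p{\left(M \right)} = 2 M$
$k{\left(L \right)} = - \frac{L^{3}}{4}$ ($k{\left(L \right)} = - \frac{L L^{2}}{4} = - \frac{L^{3}}{4}$)
$w = - \frac{53}{23}$ ($w = -1 + \frac{2 \cdot 15}{-23} = -1 - \frac{30}{23} = - \frac{53}{23} \approx -2.3043$)
$\frac{k{\left(-327 \right)}}{J{\left(-165 \right)}} - w = \frac{\left(- \frac{1}{4}\right) \left(-327\right)^{3}}{\left(-165\right)^{3}} - - \frac{53}{23} = \frac{\left(- \frac{1}{4}\right) \left(-34965783\right)}{-4492125} + \frac{53}{23} = \frac{34965783}{4} \left(- \frac{1}{4492125}\right) + \frac{53}{23} = - \frac{1295029}{665500} + \frac{53}{23} = \frac{5485833}{15306500}$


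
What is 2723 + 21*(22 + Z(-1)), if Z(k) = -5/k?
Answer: 3290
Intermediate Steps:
2723 + 21*(22 + Z(-1)) = 2723 + 21*(22 - 5/(-1)) = 2723 + 21*(22 - 5*(-1)) = 2723 + 21*(22 + 5) = 2723 + 21*27 = 2723 + 567 = 3290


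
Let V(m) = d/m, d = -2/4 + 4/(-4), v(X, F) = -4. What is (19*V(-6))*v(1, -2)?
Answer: -19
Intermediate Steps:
d = -3/2 (d = -2*¼ + 4*(-¼) = -½ - 1 = -3/2 ≈ -1.5000)
V(m) = -3/(2*m)
(19*V(-6))*v(1, -2) = (19*(-3/2/(-6)))*(-4) = (19*(-3/2*(-⅙)))*(-4) = (19*(¼))*(-4) = (19/4)*(-4) = -19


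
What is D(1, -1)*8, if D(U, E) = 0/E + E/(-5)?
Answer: 8/5 ≈ 1.6000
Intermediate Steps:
D(U, E) = -E/5 (D(U, E) = 0 + E*(-1/5) = 0 - E/5 = -E/5)
D(1, -1)*8 = -1/5*(-1)*8 = (1/5)*8 = 8/5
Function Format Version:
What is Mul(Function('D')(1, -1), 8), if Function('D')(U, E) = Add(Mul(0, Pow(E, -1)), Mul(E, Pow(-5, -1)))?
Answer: Rational(8, 5) ≈ 1.6000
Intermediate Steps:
Function('D')(U, E) = Mul(Rational(-1, 5), E) (Function('D')(U, E) = Add(0, Mul(E, Rational(-1, 5))) = Add(0, Mul(Rational(-1, 5), E)) = Mul(Rational(-1, 5), E))
Mul(Function('D')(1, -1), 8) = Mul(Mul(Rational(-1, 5), -1), 8) = Mul(Rational(1, 5), 8) = Rational(8, 5)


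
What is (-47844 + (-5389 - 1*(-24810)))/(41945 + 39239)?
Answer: -661/1888 ≈ -0.35011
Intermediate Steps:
(-47844 + (-5389 - 1*(-24810)))/(41945 + 39239) = (-47844 + (-5389 + 24810))/81184 = (-47844 + 19421)*(1/81184) = -28423*1/81184 = -661/1888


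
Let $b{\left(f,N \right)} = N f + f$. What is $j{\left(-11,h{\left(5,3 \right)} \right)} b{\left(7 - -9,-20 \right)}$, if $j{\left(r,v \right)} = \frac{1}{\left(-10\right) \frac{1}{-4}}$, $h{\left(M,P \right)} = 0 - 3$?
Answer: $- \frac{608}{5} \approx -121.6$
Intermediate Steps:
$h{\left(M,P \right)} = -3$ ($h{\left(M,P \right)} = 0 - 3 = -3$)
$j{\left(r,v \right)} = \frac{2}{5}$ ($j{\left(r,v \right)} = \frac{1}{\left(-10\right) \left(- \frac{1}{4}\right)} = \frac{1}{\frac{5}{2}} = \frac{2}{5}$)
$b{\left(f,N \right)} = f + N f$
$j{\left(-11,h{\left(5,3 \right)} \right)} b{\left(7 - -9,-20 \right)} = \frac{2 \left(7 - -9\right) \left(1 - 20\right)}{5} = \frac{2 \left(7 + 9\right) \left(-19\right)}{5} = \frac{2 \cdot 16 \left(-19\right)}{5} = \frac{2}{5} \left(-304\right) = - \frac{608}{5}$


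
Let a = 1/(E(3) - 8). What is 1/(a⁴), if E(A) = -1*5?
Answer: 28561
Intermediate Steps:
E(A) = -5
a = -1/13 (a = 1/(-5 - 8) = 1/(-13) = -1/13 ≈ -0.076923)
1/(a⁴) = 1/((-1/13)⁴) = 1/(1/28561) = 28561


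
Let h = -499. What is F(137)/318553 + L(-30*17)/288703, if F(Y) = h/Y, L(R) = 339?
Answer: 14650494182/12599507325983 ≈ 0.0011628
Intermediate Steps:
F(Y) = -499/Y
F(137)/318553 + L(-30*17)/288703 = -499/137/318553 + 339/288703 = -499*1/137*(1/318553) + 339*(1/288703) = -499/137*1/318553 + 339/288703 = -499/43641761 + 339/288703 = 14650494182/12599507325983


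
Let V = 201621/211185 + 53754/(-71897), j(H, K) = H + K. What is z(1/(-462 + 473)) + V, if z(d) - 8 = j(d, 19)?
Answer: 1519762073209/55673082465 ≈ 27.298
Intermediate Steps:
z(d) = 27 + d (z(d) = 8 + (d + 19) = 8 + (19 + d) = 27 + d)
V = 1047968849/5061189315 (V = 201621*(1/211185) + 53754*(-1/71897) = 67207/70395 - 53754/71897 = 1047968849/5061189315 ≈ 0.20706)
z(1/(-462 + 473)) + V = (27 + 1/(-462 + 473)) + 1047968849/5061189315 = (27 + 1/11) + 1047968849/5061189315 = 298/11 + 1047968849/5061189315 = 1519762073209/55673082465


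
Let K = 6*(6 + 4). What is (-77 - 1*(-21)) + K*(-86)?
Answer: -5216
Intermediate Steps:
K = 60 (K = 6*10 = 60)
(-77 - 1*(-21)) + K*(-86) = (-77 - 1*(-21)) + 60*(-86) = (-77 + 21) - 5160 = -56 - 5160 = -5216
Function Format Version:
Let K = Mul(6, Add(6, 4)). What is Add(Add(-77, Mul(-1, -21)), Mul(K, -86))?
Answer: -5216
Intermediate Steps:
K = 60 (K = Mul(6, 10) = 60)
Add(Add(-77, Mul(-1, -21)), Mul(K, -86)) = Add(Add(-77, Mul(-1, -21)), Mul(60, -86)) = Add(Add(-77, 21), -5160) = Add(-56, -5160) = -5216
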